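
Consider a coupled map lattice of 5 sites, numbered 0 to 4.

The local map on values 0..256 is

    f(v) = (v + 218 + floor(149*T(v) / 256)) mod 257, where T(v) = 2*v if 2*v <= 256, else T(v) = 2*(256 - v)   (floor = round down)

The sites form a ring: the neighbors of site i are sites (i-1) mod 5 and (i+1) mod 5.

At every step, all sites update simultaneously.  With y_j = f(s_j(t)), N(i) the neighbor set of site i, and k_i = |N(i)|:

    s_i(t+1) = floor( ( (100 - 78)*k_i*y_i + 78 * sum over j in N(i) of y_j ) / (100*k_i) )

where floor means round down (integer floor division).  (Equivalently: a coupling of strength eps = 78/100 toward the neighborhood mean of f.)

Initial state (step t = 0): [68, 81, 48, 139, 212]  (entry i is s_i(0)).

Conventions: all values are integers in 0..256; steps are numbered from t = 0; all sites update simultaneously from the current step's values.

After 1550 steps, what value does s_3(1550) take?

Simulating step by step:
t=0: [68, 81, 48, 139, 212]
t=1: [164, 97, 159, 164, 183]
t=2: [206, 218, 207, 230, 231]
t=3: [222, 224, 222, 222, 222]
t=4: [222, 222, 222, 222, 222]
t=5: [222, 222, 222, 222, 222]

Answer: s_3(1550) = 222
Key observation: The state at step 4, [222, 222, 222, 222, 222], reappears at step 5: the system is in a cycle of period 1 from step 4 on.  Therefore the state at step 1550 equals the state at step 4 + ((1550 - 4) mod 1) = 4, which is [222, 222, 222, 222, 222].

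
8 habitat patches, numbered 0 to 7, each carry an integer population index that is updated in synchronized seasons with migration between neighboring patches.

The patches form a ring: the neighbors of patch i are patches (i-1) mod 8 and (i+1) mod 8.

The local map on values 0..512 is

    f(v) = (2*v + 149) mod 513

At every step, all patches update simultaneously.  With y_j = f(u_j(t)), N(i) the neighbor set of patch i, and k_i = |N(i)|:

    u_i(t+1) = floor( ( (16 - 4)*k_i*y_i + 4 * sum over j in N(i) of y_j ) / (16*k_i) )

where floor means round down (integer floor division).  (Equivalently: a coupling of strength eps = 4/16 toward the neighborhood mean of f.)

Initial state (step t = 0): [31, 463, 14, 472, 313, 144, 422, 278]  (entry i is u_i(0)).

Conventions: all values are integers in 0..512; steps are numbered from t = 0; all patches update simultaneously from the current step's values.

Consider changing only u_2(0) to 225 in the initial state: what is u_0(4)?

Answer: u_0(4) = 173
Key observation: This trace re-runs the system from the modified initial state.

Derivation:
t=0: [31, 463, 225, 472, 313, 144, 422, 278]
t=1: [188, 73, 79, 93, 259, 420, 438, 230]
t=2: [57, 261, 309, 308, 216, 440, 455, 137]
t=3: [269, 183, 241, 229, 82, 14, 78, 354]
t=4: [173, 38, 100, 124, 268, 210, 293, 317]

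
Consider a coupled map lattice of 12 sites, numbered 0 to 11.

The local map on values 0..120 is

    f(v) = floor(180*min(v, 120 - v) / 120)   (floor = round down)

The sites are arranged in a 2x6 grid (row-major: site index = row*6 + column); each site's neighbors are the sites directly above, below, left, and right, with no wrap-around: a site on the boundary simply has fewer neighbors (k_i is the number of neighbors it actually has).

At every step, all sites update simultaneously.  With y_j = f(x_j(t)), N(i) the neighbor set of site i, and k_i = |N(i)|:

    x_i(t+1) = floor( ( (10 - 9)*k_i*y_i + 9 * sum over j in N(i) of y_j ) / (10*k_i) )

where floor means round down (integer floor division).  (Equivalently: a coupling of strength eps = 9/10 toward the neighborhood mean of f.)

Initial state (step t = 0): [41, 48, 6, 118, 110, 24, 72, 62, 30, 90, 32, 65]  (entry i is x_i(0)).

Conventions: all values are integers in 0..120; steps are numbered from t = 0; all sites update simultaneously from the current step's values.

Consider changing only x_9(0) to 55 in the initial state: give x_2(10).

Simulating step by step:
t=0: [41, 48, 6, 118, 110, 24, 72, 62, 30, 55, 32, 65]
t=1: [70, 54, 36, 32, 27, 47, 73, 65, 57, 37, 58, 46]
t=2: [75, 71, 69, 49, 65, 56, 77, 79, 65, 71, 57, 77]
t=3: [68, 68, 76, 76, 80, 74, 64, 71, 71, 79, 74, 82]
t=4: [80, 72, 71, 62, 67, 59, 76, 77, 67, 68, 60, 67]
t=5: [68, 66, 78, 77, 87, 79, 62, 71, 72, 84, 79, 88]
t=6: [83, 72, 71, 56, 60, 49, 76, 79, 64, 64, 51, 59]
t=7: [67, 63, 79, 82, 78, 87, 58, 72, 73, 81, 86, 75]
t=8: [85, 72, 69, 60, 53, 63, 76, 79, 64, 59, 61, 51]
t=9: [67, 63, 81, 81, 86, 78, 57, 72, 75, 87, 81, 85]
t=10: [84, 71, 68, 53, 58, 52, 76, 78, 60, 59, 51, 59]

Answer: x_2(10) = 68
Key observation: This trace re-runs the system from the modified initial state.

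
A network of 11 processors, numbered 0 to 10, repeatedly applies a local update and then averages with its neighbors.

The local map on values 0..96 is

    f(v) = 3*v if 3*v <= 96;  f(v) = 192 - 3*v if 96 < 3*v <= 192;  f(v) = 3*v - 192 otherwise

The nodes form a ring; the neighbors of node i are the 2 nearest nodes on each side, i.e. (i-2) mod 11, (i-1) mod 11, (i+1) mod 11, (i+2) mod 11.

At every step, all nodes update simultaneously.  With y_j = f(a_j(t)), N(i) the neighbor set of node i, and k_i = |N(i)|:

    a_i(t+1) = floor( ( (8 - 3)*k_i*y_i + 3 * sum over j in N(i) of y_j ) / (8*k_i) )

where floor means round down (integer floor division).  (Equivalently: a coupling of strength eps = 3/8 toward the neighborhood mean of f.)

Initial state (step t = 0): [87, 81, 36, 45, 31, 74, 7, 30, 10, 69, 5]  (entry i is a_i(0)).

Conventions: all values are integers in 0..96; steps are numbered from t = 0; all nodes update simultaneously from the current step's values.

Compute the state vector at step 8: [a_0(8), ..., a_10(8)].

Simulating step by step:
t=0: [87, 81, 36, 45, 31, 74, 7, 30, 10, 69, 5]
t=1: [58, 52, 77, 59, 76, 43, 35, 65, 31, 28, 24]
t=2: [32, 36, 34, 25, 41, 52, 72, 32, 81, 69, 66]
t=3: [78, 77, 86, 73, 64, 47, 38, 71, 45, 32, 26]
t=4: [52, 44, 51, 31, 20, 43, 60, 39, 61, 78, 70]
t=5: [37, 54, 47, 78, 56, 61, 26, 58, 19, 39, 25]
t=6: [72, 42, 48, 36, 31, 20, 58, 31, 58, 68, 69]
t=7: [28, 57, 55, 77, 77, 64, 36, 68, 24, 21, 20]
t=8: [68, 32, 34, 32, 38, 16, 64, 28, 65, 60, 60]

Answer: [68, 32, 34, 32, 38, 16, 64, 28, 65, 60, 60]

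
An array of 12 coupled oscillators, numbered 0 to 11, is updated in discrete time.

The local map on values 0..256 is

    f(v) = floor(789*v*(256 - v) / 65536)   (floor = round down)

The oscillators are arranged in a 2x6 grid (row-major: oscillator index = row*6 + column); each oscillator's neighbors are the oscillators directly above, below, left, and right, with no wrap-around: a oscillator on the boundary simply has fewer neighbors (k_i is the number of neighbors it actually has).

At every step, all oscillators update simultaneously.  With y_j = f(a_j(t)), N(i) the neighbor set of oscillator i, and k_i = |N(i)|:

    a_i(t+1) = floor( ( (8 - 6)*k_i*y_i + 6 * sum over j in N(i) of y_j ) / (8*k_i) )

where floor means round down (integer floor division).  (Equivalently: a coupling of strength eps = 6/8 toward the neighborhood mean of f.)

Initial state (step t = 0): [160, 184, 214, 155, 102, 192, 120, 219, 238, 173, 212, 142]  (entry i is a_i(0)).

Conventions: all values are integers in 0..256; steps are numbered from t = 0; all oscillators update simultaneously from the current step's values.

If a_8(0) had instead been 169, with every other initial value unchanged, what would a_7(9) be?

Simulating step by step:
t=0: [160, 184, 214, 155, 102, 192, 120, 219, 169, 173, 212, 142]
t=1: [179, 137, 158, 164, 159, 180, 154, 157, 138, 162, 166, 145]
t=2: [185, 183, 189, 183, 177, 182, 179, 192, 188, 184, 185, 176]
t=3: [161, 154, 156, 159, 162, 166, 155, 156, 152, 157, 163, 162]
t=4: [187, 186, 187, 185, 182, 182, 186, 188, 187, 186, 183, 181]
t=5: [155, 154, 156, 157, 160, 162, 154, 155, 154, 157, 160, 161]
t=6: [188, 188, 188, 186, 184, 183, 188, 188, 187, 186, 184, 183]
t=7: [153, 153, 154, 156, 158, 159, 153, 153, 154, 156, 158, 159]
t=8: [189, 189, 188, 187, 186, 185, 189, 189, 188, 187, 186, 185]
t=9: [152, 152, 153, 154, 156, 157, 152, 152, 153, 154, 156, 157]

Answer: a_7(9) = 152
Key observation: This trace re-runs the system from the modified initial state.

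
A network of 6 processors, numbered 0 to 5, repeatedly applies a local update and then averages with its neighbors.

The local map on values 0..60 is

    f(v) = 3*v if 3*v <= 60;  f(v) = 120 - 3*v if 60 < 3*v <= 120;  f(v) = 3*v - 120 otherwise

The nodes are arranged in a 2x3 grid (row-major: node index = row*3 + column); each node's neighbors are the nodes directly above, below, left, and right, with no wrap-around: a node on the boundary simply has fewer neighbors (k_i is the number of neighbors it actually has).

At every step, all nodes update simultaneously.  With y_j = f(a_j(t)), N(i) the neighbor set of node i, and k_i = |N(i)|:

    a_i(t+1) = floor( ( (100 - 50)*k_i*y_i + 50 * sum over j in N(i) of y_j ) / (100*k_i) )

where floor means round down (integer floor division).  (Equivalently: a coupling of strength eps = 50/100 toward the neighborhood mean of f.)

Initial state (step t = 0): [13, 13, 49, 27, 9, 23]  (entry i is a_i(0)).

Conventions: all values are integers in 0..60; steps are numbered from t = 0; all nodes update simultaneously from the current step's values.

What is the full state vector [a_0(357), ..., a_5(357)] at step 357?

Answer: [51, 43, 51, 51, 43, 51]
Key observation: The state at step 13, [51, 43, 51, 51, 43, 51], reappears at step 21: the system is in a cycle of period 8 from step 13 on.  Therefore the state at step 357 equals the state at step 13 + ((357 - 13) mod 8) = 13, which is [51, 43, 51, 51, 43, 51].

Derivation:
t=0: [13, 13, 49, 27, 9, 23]
t=1: [39, 35, 36, 36, 35, 39]
t=2: [8, 12, 10, 10, 12, 8]
t=3: [28, 33, 30, 30, 33, 28]
t=4: [30, 25, 29, 29, 25, 30]
t=5: [34, 40, 35, 35, 40, 34]
t=6: [12, 5, 12, 12, 5, 12]
t=7: [30, 22, 30, 30, 22, 30]
t=8: [36, 46, 36, 36, 46, 36]
t=9: [13, 16, 13, 13, 16, 13]
t=10: [41, 45, 41, 41, 45, 41]
t=11: [6, 11, 6, 6, 11, 6]
t=12: [21, 28, 21, 21, 28, 21]
t=13: [51, 43, 51, 51, 43, 51]
t=14: [27, 17, 27, 27, 17, 27]
t=15: [42, 47, 42, 42, 47, 42]
t=16: [9, 16, 9, 9, 16, 9]
t=17: [32, 41, 32, 32, 41, 32]
t=18: [18, 10, 18, 18, 10, 18]
t=19: [48, 38, 48, 48, 38, 48]
t=20: [19, 12, 19, 19, 12, 19]
t=21: [51, 43, 51, 51, 43, 51]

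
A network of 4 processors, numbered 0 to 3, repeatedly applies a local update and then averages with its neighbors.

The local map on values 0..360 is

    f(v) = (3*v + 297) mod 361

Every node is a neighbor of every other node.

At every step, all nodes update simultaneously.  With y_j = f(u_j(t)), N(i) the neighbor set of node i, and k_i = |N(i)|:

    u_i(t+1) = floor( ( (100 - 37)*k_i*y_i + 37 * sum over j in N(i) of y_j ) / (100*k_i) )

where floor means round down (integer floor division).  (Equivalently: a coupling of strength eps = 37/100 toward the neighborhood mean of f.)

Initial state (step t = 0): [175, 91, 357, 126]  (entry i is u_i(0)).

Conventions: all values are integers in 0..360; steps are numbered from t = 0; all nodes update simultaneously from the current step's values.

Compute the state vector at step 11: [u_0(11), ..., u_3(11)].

Simulating step by step:
t=0: [175, 91, 357, 126]
t=1: [162, 217, 256, 271]
t=2: [111, 195, 254, 94]
t=3: [257, 202, 292, 231]
t=4: [284, 200, 154, 244]
t=5: [105, 160, 90, 227]
t=6: [221, 122, 199, 224]
t=7: [238, 271, 205, 243]
t=8: [246, 113, 196, 253]
t=9: [292, 273, 216, 303]
t=10: [103, 74, 170, 120]
t=11: [220, 176, 139, 246]

Answer: [220, 176, 139, 246]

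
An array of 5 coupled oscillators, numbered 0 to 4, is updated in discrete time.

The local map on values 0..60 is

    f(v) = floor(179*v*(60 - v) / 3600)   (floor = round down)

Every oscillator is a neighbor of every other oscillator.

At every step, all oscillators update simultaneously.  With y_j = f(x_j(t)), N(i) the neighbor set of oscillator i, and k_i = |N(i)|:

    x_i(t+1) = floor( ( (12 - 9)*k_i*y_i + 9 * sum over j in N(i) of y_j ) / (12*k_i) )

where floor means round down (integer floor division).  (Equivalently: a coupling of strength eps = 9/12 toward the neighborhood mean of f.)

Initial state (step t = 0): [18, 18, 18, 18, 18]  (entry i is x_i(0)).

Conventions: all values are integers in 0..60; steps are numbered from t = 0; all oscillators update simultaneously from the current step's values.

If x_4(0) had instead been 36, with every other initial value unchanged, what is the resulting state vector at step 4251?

Simulating step by step:
t=0: [18, 18, 18, 18, 36]
t=1: [37, 37, 37, 37, 38]
t=2: [41, 41, 41, 41, 41]
t=3: [38, 38, 38, 38, 38]
t=4: [41, 41, 41, 41, 41]

Answer: [38, 38, 38, 38, 38]
Key observation: The state at step 2, [41, 41, 41, 41, 41], reappears at step 4: the system is in a cycle of period 2 from step 2 on.  Therefore the state at step 4251 equals the state at step 2 + ((4251 - 2) mod 2) = 3, which is [38, 38, 38, 38, 38].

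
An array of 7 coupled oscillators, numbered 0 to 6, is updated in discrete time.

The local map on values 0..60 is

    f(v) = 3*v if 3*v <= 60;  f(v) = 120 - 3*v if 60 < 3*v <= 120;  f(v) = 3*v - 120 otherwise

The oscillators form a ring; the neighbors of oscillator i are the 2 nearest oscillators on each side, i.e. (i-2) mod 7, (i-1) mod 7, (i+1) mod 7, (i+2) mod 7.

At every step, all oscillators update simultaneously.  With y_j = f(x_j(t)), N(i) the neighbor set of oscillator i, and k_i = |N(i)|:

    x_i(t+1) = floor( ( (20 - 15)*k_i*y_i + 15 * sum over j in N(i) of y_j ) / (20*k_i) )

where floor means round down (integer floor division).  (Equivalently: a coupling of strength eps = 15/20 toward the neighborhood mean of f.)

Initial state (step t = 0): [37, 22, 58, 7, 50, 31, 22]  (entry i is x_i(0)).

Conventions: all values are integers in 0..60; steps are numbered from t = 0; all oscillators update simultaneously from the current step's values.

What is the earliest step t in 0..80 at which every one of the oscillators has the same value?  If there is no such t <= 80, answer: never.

Simulating step by step:
t=0: [37, 22, 58, 7, 50, 31, 22]  (not all equal)
t=1: [37, 39, 34, 36, 36, 28, 36]  (not all equal)
t=2: [15, 10, 11, 15, 17, 17, 14]  (not all equal)
t=3: [40, 38, 40, 42, 44, 47, 43]  (not all equal)
t=4: [6, 4, 4, 8, 9, 10, 9]  (not all equal)
t=5: [19, 18, 18, 21, 24, 25, 23]  (not all equal)
t=6: [52, 54, 54, 51, 50, 51, 51]  (not all equal)
t=7: [37, 37, 36, 35, 33, 33, 34]  (not all equal)
t=8: [13, 12, 13, 15, 17, 17, 15]  (not all equal)
t=9: [41, 40, 41, 44, 46, 46, 44]  (not all equal)
t=10: [6, 5, 6, 10, 12, 12, 10]  (not all equal)
t=11: [23, 21, 23, 27, 30, 30, 27]  (not all equal)
t=12: [45, 48, 45, 41, 37, 37, 41]  (not all equal)
t=13: [13, 12, 13, 11, 7, 7, 11]  (not all equal)
t=14: [33, 36, 33, 30, 28, 28, 30]  (not all equal)
t=15: [23, 22, 23, 27, 30, 30, 27]  (not all equal)
t=16: [45, 47, 45, 40, 37, 37, 40]  (not all equal)
t=17: [12, 10, 12, 10, 6, 6, 10]  (not all equal)
t=18: [30, 32, 30, 26, 25, 25, 26]  (not all equal)
t=19: [33, 33, 33, 37, 41, 41, 37]  (not all equal)
t=20: [15, 16, 15, 11, 8, 8, 11]  (not all equal)
t=21: [39, 41, 39, 34, 31, 31, 34]  (not all equal)
t=22: [10, 8, 10, 15, 19, 19, 15]  (not all equal)
t=23: [36, 34, 36, 42, 47, 47, 42]  (not all equal)
t=24: [13, 11, 13, 15, 13, 13, 15]  (not all equal)
t=25: [39, 39, 39, 39, 41, 41, 39]  (not all equal)
t=26: [3, 3, 3, 3, 3, 3, 3]  (all equal)

Answer: 26
Key observation: Synchronization is absorbing here: once all oscillators are equal they stay equal, and step 26 is the first all-equal step.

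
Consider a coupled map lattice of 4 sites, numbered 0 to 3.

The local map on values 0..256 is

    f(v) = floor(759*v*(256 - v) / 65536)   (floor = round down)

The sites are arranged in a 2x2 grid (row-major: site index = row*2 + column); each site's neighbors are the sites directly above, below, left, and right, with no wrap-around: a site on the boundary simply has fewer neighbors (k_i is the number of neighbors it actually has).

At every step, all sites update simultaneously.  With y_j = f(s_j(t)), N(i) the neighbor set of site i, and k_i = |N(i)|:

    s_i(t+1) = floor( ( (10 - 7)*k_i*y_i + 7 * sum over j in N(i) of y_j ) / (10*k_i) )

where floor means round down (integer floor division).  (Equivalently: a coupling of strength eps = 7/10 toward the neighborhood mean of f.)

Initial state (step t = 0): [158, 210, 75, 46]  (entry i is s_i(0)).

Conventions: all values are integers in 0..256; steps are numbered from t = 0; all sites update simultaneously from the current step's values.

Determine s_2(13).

Simulating step by step:
t=0: [158, 210, 75, 46]
t=1: [147, 134, 148, 127]
t=2: [186, 187, 186, 187]
t=3: [149, 149, 149, 149]
t=4: [184, 184, 184, 184]
t=5: [153, 153, 153, 153]
t=6: [182, 182, 182, 182]
t=7: [155, 155, 155, 155]
t=8: [181, 181, 181, 181]
t=9: [157, 157, 157, 157]
t=10: [180, 180, 180, 180]
t=11: [158, 158, 158, 158]
t=12: [179, 179, 179, 179]
t=13: [159, 159, 159, 159]

Answer: s_2(13) = 159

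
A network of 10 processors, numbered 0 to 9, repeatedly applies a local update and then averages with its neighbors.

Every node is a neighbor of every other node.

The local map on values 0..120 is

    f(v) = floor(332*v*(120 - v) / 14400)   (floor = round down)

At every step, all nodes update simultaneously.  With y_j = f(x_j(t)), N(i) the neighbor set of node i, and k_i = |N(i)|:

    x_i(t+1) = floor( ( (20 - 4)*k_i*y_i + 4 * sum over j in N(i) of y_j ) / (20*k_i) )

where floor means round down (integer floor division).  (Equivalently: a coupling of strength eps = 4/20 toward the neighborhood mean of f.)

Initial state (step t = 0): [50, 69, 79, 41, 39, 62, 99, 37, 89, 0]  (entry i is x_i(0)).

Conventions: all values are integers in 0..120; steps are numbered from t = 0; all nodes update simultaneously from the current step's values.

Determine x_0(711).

Answer: x_0(711) = 76
Key observation: The state at step 6, [77, 77, 77, 77, 77, 77, 77, 77, 77, 77], reappears at step 8: the system is in a cycle of period 2 from step 6 on.  Therefore the state at step 711 equals the state at step 6 + ((711 - 6) mod 2) = 7, which is [76, 76, 76, 76, 76, 76, 76, 76, 76, 76].

Derivation:
t=0: [50, 69, 79, 41, 39, 62, 99, 37, 89, 0]
t=1: [76, 77, 71, 71, 70, 78, 50, 68, 63, 14]
t=2: [76, 75, 78, 78, 78, 74, 78, 79, 80, 43]
t=3: [76, 76, 75, 75, 75, 77, 75, 74, 73, 75]
t=4: [77, 77, 77, 77, 77, 76, 77, 77, 78, 77]
t=5: [76, 76, 76, 76, 76, 76, 76, 76, 75, 76]
t=6: [77, 77, 77, 77, 77, 77, 77, 77, 77, 77]
t=7: [76, 76, 76, 76, 76, 76, 76, 76, 76, 76]
t=8: [77, 77, 77, 77, 77, 77, 77, 77, 77, 77]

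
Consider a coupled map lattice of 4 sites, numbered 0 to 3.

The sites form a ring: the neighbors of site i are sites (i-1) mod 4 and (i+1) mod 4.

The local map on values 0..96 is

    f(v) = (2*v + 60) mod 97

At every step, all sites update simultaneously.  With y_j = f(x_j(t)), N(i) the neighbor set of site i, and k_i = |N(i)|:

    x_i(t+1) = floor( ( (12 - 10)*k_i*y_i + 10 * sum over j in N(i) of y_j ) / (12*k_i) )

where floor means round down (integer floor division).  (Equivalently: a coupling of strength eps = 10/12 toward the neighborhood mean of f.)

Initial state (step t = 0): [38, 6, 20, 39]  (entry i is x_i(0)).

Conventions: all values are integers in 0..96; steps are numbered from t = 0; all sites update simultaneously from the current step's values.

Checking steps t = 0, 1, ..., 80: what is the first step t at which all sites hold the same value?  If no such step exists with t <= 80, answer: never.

Simulating step by step:
t=0: [38, 6, 20, 39]  (not all equal)
t=1: [53, 29, 47, 24]  (not all equal)
t=2: [24, 56, 22, 54]  (not all equal)
t=3: [62, 20, 62, 19]  (not all equal)
t=4: [16, 73, 16, 72]  (not all equal)
t=5: [24, 78, 24, 78]  (not all equal)
t=6: [20, 12, 20, 12]  (not all equal)
t=7: [70, 16, 70, 16]  (not all equal)
t=8: [77, 20, 77, 20]  (not all equal)
t=9: [5, 17, 5, 17]  (not all equal)
t=10: [90, 74, 90, 74]  (not all equal)
t=11: [19, 40, 19, 40]  (not all equal)
t=12: [36, 8, 36, 8]  (not all equal)
t=13: [69, 41, 69, 41]  (not all equal)
t=14: [38, 10, 38, 10]  (not all equal)
t=15: [73, 45, 73, 45]  (not all equal)
t=16: [46, 18, 46, 18]  (not all equal)
t=17: [89, 61, 89, 61]  (not all equal)
t=18: [78, 50, 78, 50]  (not all equal)
t=19: [56, 28, 56, 28]  (not all equal)
t=20: [28, 65, 28, 65]  (not all equal)
t=21: [80, 31, 80, 31]  (not all equal)
t=22: [25, 25, 25, 25]  (all equal)

Answer: 22
Key observation: Synchronization is absorbing here: once all sites are equal they stay equal, and step 22 is the first all-equal step.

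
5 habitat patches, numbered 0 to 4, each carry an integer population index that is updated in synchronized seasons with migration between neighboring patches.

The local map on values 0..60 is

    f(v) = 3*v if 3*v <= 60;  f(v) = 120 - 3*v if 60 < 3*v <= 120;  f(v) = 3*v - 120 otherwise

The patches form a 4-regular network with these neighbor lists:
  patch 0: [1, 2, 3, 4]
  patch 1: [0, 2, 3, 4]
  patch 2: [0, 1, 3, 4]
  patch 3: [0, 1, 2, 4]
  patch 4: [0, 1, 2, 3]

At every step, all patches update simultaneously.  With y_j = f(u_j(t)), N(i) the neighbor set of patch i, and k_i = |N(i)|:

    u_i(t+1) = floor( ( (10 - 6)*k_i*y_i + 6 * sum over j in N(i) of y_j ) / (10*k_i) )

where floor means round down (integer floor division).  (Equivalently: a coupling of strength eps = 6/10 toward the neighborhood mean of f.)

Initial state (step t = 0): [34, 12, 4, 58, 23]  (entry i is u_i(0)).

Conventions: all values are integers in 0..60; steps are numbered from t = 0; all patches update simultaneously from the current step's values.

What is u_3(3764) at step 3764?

Simulating step by step:
t=0: [34, 12, 4, 58, 23]
t=1: [30, 34, 28, 39, 38]
t=2: [21, 18, 22, 14, 15]
t=3: [52, 51, 51, 48, 49]
t=4: [31, 31, 31, 28, 29]
t=5: [29, 29, 29, 31, 30]
t=6: [31, 31, 31, 30, 30]
t=7: [27, 27, 27, 28, 28]
t=8: [38, 38, 38, 37, 37]
t=9: [6, 6, 6, 7, 7]
t=10: [18, 18, 18, 19, 19]
t=11: [54, 54, 54, 55, 55]
t=12: [42, 42, 42, 43, 43]
t=13: [6, 6, 6, 7, 7]

Answer: u_3(3764) = 43
Key observation: The state at step 9, [6, 6, 6, 7, 7], reappears at step 13: the system is in a cycle of period 4 from step 9 on.  Therefore the state at step 3764 equals the state at step 9 + ((3764 - 9) mod 4) = 12, which is [42, 42, 42, 43, 43].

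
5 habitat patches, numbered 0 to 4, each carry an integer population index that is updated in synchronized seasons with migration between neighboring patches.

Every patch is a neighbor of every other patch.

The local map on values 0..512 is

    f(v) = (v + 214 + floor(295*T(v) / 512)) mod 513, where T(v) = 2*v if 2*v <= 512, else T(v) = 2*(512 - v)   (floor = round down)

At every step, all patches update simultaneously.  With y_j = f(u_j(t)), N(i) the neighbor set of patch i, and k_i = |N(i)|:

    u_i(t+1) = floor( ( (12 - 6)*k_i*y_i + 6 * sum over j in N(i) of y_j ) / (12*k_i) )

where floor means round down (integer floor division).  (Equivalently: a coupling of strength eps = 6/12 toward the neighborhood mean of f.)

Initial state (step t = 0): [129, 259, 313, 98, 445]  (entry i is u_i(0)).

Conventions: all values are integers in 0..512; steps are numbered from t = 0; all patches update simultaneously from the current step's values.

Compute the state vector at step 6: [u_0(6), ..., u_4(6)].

Simulating step by step:
t=0: [129, 259, 313, 98, 445]
t=1: [388, 298, 295, 363, 287]
t=2: [237, 242, 242, 238, 243]
t=3: [215, 219, 219, 216, 220]
t=4: [166, 170, 170, 167, 171]
t=5: [61, 64, 64, 62, 65]
t=6: [347, 350, 350, 348, 350]

Answer: [347, 350, 350, 348, 350]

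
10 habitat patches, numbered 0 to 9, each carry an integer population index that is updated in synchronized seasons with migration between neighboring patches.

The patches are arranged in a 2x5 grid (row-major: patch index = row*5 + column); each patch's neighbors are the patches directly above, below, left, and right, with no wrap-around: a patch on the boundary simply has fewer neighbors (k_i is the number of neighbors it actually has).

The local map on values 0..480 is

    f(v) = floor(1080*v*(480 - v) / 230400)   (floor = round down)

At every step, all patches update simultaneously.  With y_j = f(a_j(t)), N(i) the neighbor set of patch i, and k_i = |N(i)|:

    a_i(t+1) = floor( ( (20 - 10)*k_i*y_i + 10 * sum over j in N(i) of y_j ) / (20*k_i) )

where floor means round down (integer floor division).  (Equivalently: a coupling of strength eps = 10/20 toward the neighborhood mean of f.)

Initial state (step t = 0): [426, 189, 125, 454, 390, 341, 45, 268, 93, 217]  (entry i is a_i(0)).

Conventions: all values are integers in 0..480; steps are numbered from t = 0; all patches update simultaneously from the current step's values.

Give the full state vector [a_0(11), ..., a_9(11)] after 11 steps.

Simulating step by step:
t=0: [426, 189, 125, 454, 390, 341, 45, 268, 93, 217]
t=1: [173, 196, 200, 117, 162, 160, 169, 210, 182, 216]
t=2: [249, 256, 251, 225, 237, 243, 250, 259, 248, 257]
t=3: [268, 268, 268, 268, 268, 269, 268, 268, 268, 268]
t=4: [266, 266, 266, 266, 266, 266, 266, 266, 266, 266]
t=5: [266, 266, 266, 266, 266, 266, 266, 266, 266, 266]
t=6: [266, 266, 266, 266, 266, 266, 266, 266, 266, 266]
t=7: [266, 266, 266, 266, 266, 266, 266, 266, 266, 266]
t=8: [266, 266, 266, 266, 266, 266, 266, 266, 266, 266]
t=9: [266, 266, 266, 266, 266, 266, 266, 266, 266, 266]
t=10: [266, 266, 266, 266, 266, 266, 266, 266, 266, 266]
t=11: [266, 266, 266, 266, 266, 266, 266, 266, 266, 266]

Answer: [266, 266, 266, 266, 266, 266, 266, 266, 266, 266]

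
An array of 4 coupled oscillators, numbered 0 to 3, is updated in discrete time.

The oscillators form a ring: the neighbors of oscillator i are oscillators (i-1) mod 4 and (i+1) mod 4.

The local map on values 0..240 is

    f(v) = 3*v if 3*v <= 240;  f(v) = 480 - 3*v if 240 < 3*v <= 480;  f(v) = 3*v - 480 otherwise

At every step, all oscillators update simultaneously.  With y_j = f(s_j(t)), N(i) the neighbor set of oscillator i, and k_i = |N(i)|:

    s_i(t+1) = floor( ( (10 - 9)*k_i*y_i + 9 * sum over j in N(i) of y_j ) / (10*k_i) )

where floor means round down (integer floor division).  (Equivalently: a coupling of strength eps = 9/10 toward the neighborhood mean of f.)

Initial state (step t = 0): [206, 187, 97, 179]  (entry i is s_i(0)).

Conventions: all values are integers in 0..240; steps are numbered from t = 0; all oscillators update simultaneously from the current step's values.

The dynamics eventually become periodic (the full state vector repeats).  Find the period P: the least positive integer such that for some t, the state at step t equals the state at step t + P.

Answer: 4
Key observation: The state at step 9, [24, 24, 24, 24], reappears at step 13 — and no state repeats earlier — so the cycle the system enters has period 4.

Derivation:
t=0: [206, 187, 97, 179]
t=1: [75, 155, 81, 152]
t=2: [40, 209, 41, 210]
t=3: [145, 124, 145, 124]
t=4: [101, 51, 101, 51]
t=5: [155, 174, 155, 174]
t=6: [39, 17, 39, 17]
t=7: [57, 110, 57, 110]
t=8: [152, 168, 152, 168]
t=9: [24, 24, 24, 24]
t=10: [72, 72, 72, 72]
t=11: [216, 216, 216, 216]
t=12: [168, 168, 168, 168]
t=13: [24, 24, 24, 24]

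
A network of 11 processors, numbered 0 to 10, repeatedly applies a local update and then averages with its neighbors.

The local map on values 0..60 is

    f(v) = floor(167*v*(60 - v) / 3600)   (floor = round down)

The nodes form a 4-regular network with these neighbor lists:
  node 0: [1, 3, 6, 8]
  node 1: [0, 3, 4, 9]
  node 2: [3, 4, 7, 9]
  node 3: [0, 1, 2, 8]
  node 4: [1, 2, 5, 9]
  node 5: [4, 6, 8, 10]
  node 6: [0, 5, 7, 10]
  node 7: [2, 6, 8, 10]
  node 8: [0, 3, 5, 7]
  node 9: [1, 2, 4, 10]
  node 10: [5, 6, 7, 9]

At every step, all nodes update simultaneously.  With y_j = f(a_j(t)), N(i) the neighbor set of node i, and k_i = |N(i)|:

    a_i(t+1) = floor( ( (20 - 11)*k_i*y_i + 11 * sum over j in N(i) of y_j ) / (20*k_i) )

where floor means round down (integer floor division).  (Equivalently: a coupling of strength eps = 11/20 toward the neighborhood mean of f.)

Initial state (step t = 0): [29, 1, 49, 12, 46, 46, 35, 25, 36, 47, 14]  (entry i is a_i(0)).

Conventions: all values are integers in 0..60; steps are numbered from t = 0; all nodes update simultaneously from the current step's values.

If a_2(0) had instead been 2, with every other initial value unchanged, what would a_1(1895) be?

Answer: a_1(1895) = 38
Key observation: The state at step 6, [38, 38, 38, 38, 38, 38, 38, 38, 38, 38, 38], reappears at step 7: the system is in a cycle of period 1 from step 6 on.  Therefore the state at step 1895 equals the state at step 6 + ((1895 - 6) mod 1) = 6, which is [38, 38, 38, 38, 38, 38, 38, 38, 38, 38, 38].

Derivation:
t=0: [29, 1, 2, 12, 46, 46, 35, 25, 36, 47, 14]
t=1: [33, 17, 19, 23, 21, 32, 37, 33, 36, 21, 31]
t=2: [39, 36, 37, 38, 36, 40, 40, 39, 40, 36, 40]
t=3: [37, 39, 38, 38, 39, 37, 37, 37, 37, 39, 37]
t=4: [38, 37, 37, 38, 37, 38, 39, 38, 38, 37, 38]
t=5: [38, 38, 38, 38, 38, 38, 37, 38, 38, 38, 38]
t=6: [38, 38, 38, 38, 38, 38, 38, 38, 38, 38, 38]
t=7: [38, 38, 38, 38, 38, 38, 38, 38, 38, 38, 38]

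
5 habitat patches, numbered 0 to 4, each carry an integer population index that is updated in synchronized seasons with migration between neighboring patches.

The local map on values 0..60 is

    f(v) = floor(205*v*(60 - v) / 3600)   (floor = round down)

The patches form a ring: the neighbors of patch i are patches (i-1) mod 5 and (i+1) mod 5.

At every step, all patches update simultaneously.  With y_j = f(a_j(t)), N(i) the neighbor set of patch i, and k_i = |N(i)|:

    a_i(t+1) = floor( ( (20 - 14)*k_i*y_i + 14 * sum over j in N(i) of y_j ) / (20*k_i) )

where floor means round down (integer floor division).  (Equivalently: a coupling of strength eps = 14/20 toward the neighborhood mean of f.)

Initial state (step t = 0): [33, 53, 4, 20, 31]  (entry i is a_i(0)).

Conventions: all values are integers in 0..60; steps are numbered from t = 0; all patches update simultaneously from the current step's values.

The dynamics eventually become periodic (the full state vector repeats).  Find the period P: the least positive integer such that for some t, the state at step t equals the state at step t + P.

Answer: 4
Key observation: The state at step 8, [51, 51, 51, 51, 51], reappears at step 12 — and no state repeats earlier — so the cycle the system enters has period 4.

Derivation:
t=0: [33, 53, 4, 20, 31]
t=1: [40, 28, 26, 35, 48]
t=2: [42, 48, 50, 43, 42]
t=3: [39, 34, 33, 37, 42]
t=4: [46, 48, 49, 46, 45]
t=5: [35, 32, 32, 34, 36]
t=6: [49, 50, 50, 50, 49]
t=7: [29, 28, 28, 28, 29]
t=8: [51, 51, 51, 51, 51]
t=9: [26, 26, 26, 26, 26]
t=10: [50, 50, 50, 50, 50]
t=11: [28, 28, 28, 28, 28]
t=12: [51, 51, 51, 51, 51]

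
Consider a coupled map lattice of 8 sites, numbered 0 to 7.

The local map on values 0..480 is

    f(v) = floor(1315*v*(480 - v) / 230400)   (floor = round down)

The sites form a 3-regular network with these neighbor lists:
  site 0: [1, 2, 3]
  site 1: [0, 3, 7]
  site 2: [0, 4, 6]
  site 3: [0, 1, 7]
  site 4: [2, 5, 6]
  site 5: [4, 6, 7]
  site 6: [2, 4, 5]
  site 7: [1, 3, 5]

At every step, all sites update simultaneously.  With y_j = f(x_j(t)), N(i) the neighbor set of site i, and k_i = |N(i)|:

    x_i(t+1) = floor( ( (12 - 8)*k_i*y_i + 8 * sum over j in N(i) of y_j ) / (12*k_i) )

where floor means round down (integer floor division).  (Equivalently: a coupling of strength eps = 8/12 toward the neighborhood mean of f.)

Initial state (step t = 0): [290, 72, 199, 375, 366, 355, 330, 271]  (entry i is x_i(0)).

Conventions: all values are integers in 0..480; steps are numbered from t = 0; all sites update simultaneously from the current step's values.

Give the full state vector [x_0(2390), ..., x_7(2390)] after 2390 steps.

Simulating step by step:
t=0: [290, 72, 199, 375, 366, 355, 330, 271]
t=1: [262, 247, 291, 253, 269, 271, 274, 250]
t=2: [323, 327, 319, 327, 320, 323, 320, 326]
t=3: [288, 286, 291, 286, 291, 289, 291, 286]
t=4: [315, 315, 313, 315, 313, 314, 313, 315]
t=5: [296, 296, 297, 296, 297, 297, 297, 296]
t=6: [310, 310, 310, 310, 310, 310, 310, 310]
t=7: [300, 300, 300, 300, 300, 300, 300, 300]
t=8: [308, 308, 308, 308, 308, 308, 308, 308]
t=9: [302, 302, 302, 302, 302, 302, 302, 302]
t=10: [306, 306, 306, 306, 306, 306, 306, 306]
t=11: [303, 303, 303, 303, 303, 303, 303, 303]
t=12: [306, 306, 306, 306, 306, 306, 306, 306]

Answer: [306, 306, 306, 306, 306, 306, 306, 306]
Key observation: The state at step 10, [306, 306, 306, 306, 306, 306, 306, 306], reappears at step 12: the system is in a cycle of period 2 from step 10 on.  Therefore the state at step 2390 equals the state at step 10 + ((2390 - 10) mod 2) = 10, which is [306, 306, 306, 306, 306, 306, 306, 306].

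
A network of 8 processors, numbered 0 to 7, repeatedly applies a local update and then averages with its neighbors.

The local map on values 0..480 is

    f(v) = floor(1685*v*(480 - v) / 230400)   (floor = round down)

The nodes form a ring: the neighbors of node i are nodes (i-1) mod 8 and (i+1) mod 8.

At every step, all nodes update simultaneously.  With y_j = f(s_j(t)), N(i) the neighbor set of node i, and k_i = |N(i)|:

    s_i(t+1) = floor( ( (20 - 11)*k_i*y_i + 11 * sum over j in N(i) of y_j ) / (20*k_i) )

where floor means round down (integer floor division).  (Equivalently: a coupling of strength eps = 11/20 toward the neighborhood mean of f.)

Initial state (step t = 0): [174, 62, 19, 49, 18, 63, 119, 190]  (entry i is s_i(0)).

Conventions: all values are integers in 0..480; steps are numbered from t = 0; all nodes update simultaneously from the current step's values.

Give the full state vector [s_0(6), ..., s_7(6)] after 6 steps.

Answer: [383, 363, 335, 322, 343, 376, 393, 393]

Derivation:
t=0: [174, 62, 19, 49, 18, 63, 119, 190]
t=1: [337, 209, 123, 103, 122, 189, 304, 374]
t=2: [351, 371, 336, 303, 331, 376, 365, 334]
t=3: [327, 320, 347, 372, 348, 311, 313, 335]
t=4: [364, 361, 335, 316, 336, 369, 375, 365]
t=5: [309, 323, 350, 365, 345, 310, 295, 301]
t=6: [383, 363, 335, 322, 343, 376, 393, 393]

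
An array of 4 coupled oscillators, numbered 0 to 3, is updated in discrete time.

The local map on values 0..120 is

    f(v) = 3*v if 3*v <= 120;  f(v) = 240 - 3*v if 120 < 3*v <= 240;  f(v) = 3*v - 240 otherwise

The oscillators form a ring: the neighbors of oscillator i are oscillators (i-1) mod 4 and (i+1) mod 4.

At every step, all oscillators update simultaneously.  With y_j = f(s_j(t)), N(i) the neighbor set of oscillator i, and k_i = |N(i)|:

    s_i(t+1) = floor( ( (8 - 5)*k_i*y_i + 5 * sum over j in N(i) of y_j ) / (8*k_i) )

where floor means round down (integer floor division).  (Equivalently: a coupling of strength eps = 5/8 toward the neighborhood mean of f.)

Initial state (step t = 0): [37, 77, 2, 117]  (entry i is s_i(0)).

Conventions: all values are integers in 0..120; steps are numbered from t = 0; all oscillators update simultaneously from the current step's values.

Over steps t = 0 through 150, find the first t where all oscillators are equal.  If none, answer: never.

Answer: never
Key observation: The state at step 2 reappears at step 4 — the system is in a cycle of period 2 from step 2 on.  No step 0..4 is synchronized, and the cycle repeats forever, so no step up to 150 (or ever) has all oscillators equal.

Derivation:
t=0: [37, 77, 2, 117]  (not all equal)
t=1: [79, 39, 39, 78]  (not all equal)
t=2: [39, 81, 82, 39]  (not all equal)
t=3: [81, 39, 39, 82]  (not all equal)
t=4: [39, 81, 82, 39]  (not all equal)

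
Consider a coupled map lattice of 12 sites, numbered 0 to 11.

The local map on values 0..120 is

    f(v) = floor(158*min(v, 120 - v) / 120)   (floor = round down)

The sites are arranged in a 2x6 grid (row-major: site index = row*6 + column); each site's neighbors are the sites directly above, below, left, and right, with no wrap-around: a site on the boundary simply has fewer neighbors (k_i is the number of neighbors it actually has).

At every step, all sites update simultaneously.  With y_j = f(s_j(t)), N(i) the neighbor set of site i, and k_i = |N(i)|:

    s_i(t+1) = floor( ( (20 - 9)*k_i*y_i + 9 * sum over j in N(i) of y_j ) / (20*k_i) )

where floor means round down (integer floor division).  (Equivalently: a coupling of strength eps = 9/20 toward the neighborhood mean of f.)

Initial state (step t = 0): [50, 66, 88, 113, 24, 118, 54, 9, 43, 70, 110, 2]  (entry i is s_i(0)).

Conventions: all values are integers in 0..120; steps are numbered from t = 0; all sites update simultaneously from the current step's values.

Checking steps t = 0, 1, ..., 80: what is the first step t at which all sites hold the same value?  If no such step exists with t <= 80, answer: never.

Answer: 39
Key observation: Synchronization is absorbing here: once all sites are equal they stay equal, and step 39 is the first all-equal step.

Derivation:
t=0: [50, 66, 88, 113, 24, 118, 54, 9, 43, 70, 110, 2]  (not all equal)
t=1: [67, 56, 43, 25, 20, 8, 56, 35, 48, 47, 21, 4]  (not all equal)
t=2: [70, 65, 56, 39, 24, 12, 66, 56, 59, 51, 28, 11]  (not all equal)
t=3: [67, 71, 70, 53, 32, 18, 70, 73, 74, 61, 36, 19]  (not all equal)
t=4: [66, 64, 64, 65, 43, 27, 65, 61, 63, 68, 47, 29]  (not all equal)
t=5: [71, 73, 73, 69, 56, 40, 72, 75, 73, 68, 57, 42]  (not all equal)
t=6: [63, 61, 61, 67, 69, 57, 62, 60, 61, 67, 70, 58]  (not all equal)
t=7: [75, 77, 75, 69, 68, 73, 76, 77, 76, 69, 67, 73]  (not all equal)
t=8: [57, 56, 59, 65, 66, 62, 57, 56, 58, 65, 67, 62]  (not all equal)
t=9: [74, 73, 75, 72, 71, 74, 74, 73, 75, 72, 70, 74]  (not all equal)
t=10: [60, 60, 59, 62, 63, 60, 60, 60, 59, 62, 63, 61]  (not all equal)
t=11: [79, 78, 77, 76, 75, 77, 79, 78, 77, 76, 75, 77]  (not all equal)
t=12: [53, 54, 56, 57, 58, 56, 53, 54, 56, 57, 58, 56]  (not all equal)
t=13: [69, 71, 73, 74, 75, 73, 69, 71, 73, 74, 75, 73]  (not all equal)
t=14: [66, 64, 61, 60, 59, 60, 66, 64, 61, 60, 59, 60]  (not all equal)
t=15: [71, 73, 76, 78, 77, 78, 71, 73, 76, 78, 77, 78]  (not all equal)
t=16: [63, 60, 57, 55, 55, 55, 63, 60, 57, 55, 55, 55]  (not all equal)
t=17: [75, 77, 75, 72, 72, 72, 75, 77, 75, 72, 72, 72]  (not all equal)
t=18: [58, 56, 59, 62, 63, 63, 58, 56, 59, 62, 63, 63]  (not all equal)
t=19: [75, 74, 76, 76, 75, 75, 75, 74, 76, 76, 75, 75]  (not all equal)
t=20: [59, 59, 57, 57, 58, 59, 59, 59, 57, 57, 58, 59]  (not all equal)
t=21: [77, 76, 75, 75, 76, 76, 77, 76, 75, 75, 76, 76]  (not all equal)
t=22: [56, 57, 58, 58, 57, 57, 56, 57, 58, 58, 57, 57]  (not all equal)
t=23: [73, 74, 75, 75, 75, 75, 73, 74, 75, 75, 75, 75]  (not all equal)
t=24: [60, 60, 59, 59, 59, 59, 60, 60, 59, 59, 59, 59]  (not all equal)
t=25: [79, 78, 77, 77, 77, 77, 79, 78, 77, 77, 77, 77]  (not all equal)
t=26: [53, 54, 55, 56, 56, 56, 53, 54, 55, 56, 56, 56]  (not all equal)
t=27: [69, 70, 72, 72, 73, 73, 69, 70, 72, 72, 73, 73]  (not all equal)
t=28: [66, 65, 63, 62, 61, 61, 66, 65, 63, 62, 61, 61]  (not all equal)
t=29: [71, 72, 74, 76, 76, 77, 71, 72, 74, 76, 76, 77]  (not all equal)
t=30: [63, 62, 60, 57, 56, 56, 63, 62, 60, 57, 56, 56]  (not all equal)
t=31: [75, 76, 77, 75, 73, 73, 75, 76, 77, 75, 73, 73]  (not all equal)
t=32: [58, 57, 56, 58, 60, 61, 58, 57, 56, 58, 60, 61]  (not all equal)
t=33: [75, 74, 73, 76, 78, 77, 75, 74, 73, 76, 78, 77]  (not all equal)
t=34: [59, 60, 60, 57, 55, 55, 59, 60, 60, 57, 55, 55]  (not all equal)
t=35: [77, 78, 78, 75, 72, 72, 77, 78, 78, 75, 72, 72]  (not all equal)
t=36: [55, 55, 55, 59, 62, 63, 55, 55, 55, 59, 62, 63]  (not all equal)
t=37: [72, 72, 72, 76, 76, 75, 72, 72, 72, 76, 76, 75]  (not all equal)
t=38: [63, 63, 62, 57, 57, 58, 63, 63, 62, 57, 57, 58]  (not all equal)
t=39: [75, 75, 75, 75, 75, 75, 75, 75, 75, 75, 75, 75]  (all equal)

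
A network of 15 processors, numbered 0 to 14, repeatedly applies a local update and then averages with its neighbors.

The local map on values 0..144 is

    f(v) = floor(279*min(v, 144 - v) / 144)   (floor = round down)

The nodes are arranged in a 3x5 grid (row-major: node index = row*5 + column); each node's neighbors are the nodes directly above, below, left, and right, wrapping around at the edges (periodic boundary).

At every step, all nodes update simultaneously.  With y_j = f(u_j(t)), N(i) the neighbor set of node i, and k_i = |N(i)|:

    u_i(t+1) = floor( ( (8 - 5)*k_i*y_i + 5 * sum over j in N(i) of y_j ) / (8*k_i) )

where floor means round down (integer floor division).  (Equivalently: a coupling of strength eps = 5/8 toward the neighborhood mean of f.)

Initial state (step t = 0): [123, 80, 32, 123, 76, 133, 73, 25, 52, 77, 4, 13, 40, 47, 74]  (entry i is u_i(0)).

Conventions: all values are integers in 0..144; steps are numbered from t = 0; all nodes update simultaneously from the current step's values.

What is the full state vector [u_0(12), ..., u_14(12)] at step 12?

Answer: [122, 85, 79, 78, 107, 121, 85, 79, 78, 106, 121, 85, 79, 78, 106]

Derivation:
t=0: [123, 80, 32, 123, 76, 133, 73, 25, 52, 77, 4, 13, 40, 47, 74]
t=1: [59, 87, 68, 75, 102, 56, 85, 76, 85, 108, 37, 63, 64, 89, 106]
t=2: [100, 116, 126, 117, 91, 98, 116, 124, 111, 84, 91, 111, 123, 109, 78]
t=3: [86, 57, 41, 61, 97, 89, 58, 44, 66, 103, 95, 62, 46, 69, 108]
t=4: [104, 107, 92, 111, 93, 101, 107, 95, 112, 91, 98, 108, 98, 112, 87]
t=5: [82, 76, 87, 73, 91, 84, 76, 85, 73, 93, 86, 75, 84, 73, 96]
t=6: [117, 126, 119, 127, 108, 115, 126, 119, 127, 106, 114, 126, 120, 126, 105]
t=7: [53, 39, 43, 40, 62, 54, 39, 43, 41, 63, 55, 39, 42, 41, 64]
t=8: [101, 80, 80, 85, 111, 102, 80, 80, 86, 112, 103, 80, 80, 86, 113]
t=9: [85, 117, 122, 106, 73, 84, 117, 122, 106, 72, 84, 116, 122, 106, 71]
t=10: [108, 60, 48, 78, 123, 109, 60, 48, 78, 124, 109, 61, 48, 78, 124]
t=11: [71, 105, 101, 108, 57, 70, 105, 101, 107, 56, 70, 105, 102, 107, 56]
t=12: [122, 85, 79, 78, 107, 121, 85, 79, 78, 106, 121, 85, 79, 78, 106]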